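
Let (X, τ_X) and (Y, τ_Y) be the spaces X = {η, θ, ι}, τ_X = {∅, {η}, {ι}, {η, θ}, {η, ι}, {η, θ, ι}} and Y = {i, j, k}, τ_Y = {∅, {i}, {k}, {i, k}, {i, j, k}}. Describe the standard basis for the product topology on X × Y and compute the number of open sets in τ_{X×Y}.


Basis B = {∅ × ∅, {η} × {i}, {η} × {k}, {ι} × {i}, {ι} × {k}, {η} × {i, k}, {η, θ} × {i}, {η, ι} × {i}, {η, θ} × {k}, {η, ι} × {k}, {ι} × {i, k}, {η} × {i, j, k}, {η, θ, ι} × {i}, {η, θ, ι} × {k}, {ι} × {i, j, k}, {η, θ} × {i, k}, {η, ι} × {i, k}, {η, θ} × {i, j, k}, {η, ι} × {i, j, k}, {η, θ, ι} × {i, k}, {η, θ, ι} × {i, j, k}}; |τ_{X×Y}| = 70.

Enumerate products U × V with U ∈ τ_X, V ∈ τ_Y (deduplicated):
  ∅ × ∅ = {} (∅)
  {η} × {i} = {(η,i)}
  {η} × {k} = {(η,k)}
  {ι} × {i} = {(ι,i)}
  {ι} × {k} = {(ι,k)}
  {η} × {i, k} = {(η,i), (η,k)}
  {η, θ} × {i} = {(η,i), (θ,i)}
  {η, ι} × {i} = {(η,i), (ι,i)}
  {η, θ} × {k} = {(η,k), (θ,k)}
  {η, ι} × {k} = {(η,k), (ι,k)}
  {ι} × {i, k} = {(ι,i), (ι,k)}
  {η} × {i, j, k} = {(η,i), (η,j), (η,k)}
  {η, θ, ι} × {i} = {(η,i), (θ,i), (ι,i)}
  {η, θ, ι} × {k} = {(η,k), (θ,k), (ι,k)}
  {ι} × {i, j, k} = {(ι,i), (ι,j), (ι,k)}
  {η, θ} × {i, k} = {(η,i), (η,k), (θ,i), (θ,k)}
  {η, ι} × {i, k} = {(η,i), (η,k), (ι,i), (ι,k)}
  {η, θ} × {i, j, k} = {(η,i), (η,j), (η,k), (θ,i), (θ,j), (θ,k)}
  {η, ι} × {i, j, k} = {(η,i), (η,j), (η,k), (ι,i), (ι,j), (ι,k)}
  {η, θ, ι} × {i, k} = {(η,i), (η,k), (θ,i), (θ,k), (ι,i), (ι,k)}
  {η, θ, ι} × {i, j, k} = {(η,i), (η,j), (η,k), (θ,i), (θ,j), (θ,k), (ι,i), (ι,j), (ι,k)}
These 21 distinct sets form the basis B.
Close under arbitrary unions to get τ_{X×Y}; counting gives |τ_{X×Y}| = 70.


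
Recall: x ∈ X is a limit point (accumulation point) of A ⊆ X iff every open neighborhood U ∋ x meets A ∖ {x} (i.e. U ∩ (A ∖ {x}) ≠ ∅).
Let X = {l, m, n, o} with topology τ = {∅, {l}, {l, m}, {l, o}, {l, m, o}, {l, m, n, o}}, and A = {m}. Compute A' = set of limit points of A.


A' = {n}

For each x ∈ X, list the open sets U ∈ τ with x ∈ U, then check whether U ∩ (A ∖ {x}) ≠ ∅ for every such U.
  x = l: open {l} ∋ x has {l} ∩ (A ∖ {l}) = ∅, so x is NOT a limit point.
  x = m: open {l, m} ∋ x has {l, m} ∩ (A ∖ {m}) = ∅, so x is NOT a limit point.
  x = n: opens ∋ x are {l, m, n, o}; each meets A ∖ {n}, so x IS a limit point.
  x = o: open {l, o} ∋ x has {l, o} ∩ (A ∖ {o}) = ∅, so x is NOT a limit point.
Collecting: A' = {n}.


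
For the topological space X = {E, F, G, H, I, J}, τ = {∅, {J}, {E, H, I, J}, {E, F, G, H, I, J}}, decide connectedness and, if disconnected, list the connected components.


(X, τ) is connected.

Find clopen sets (U ∈ τ with X ∖ U ∈ τ):
  U = ∅, X ∖ U = {E, F, G, H, I, J} — both open, so U is clopen.
  U = {E, F, G, H, I, J}, X ∖ U = ∅ — both open, so U is clopen.
Only trivial clopens (∅ and X) exist, so (X, τ) is connected.
Compute connected components by grouping points that agree on all clopens:
  component: {E, F, G, H, I, J}


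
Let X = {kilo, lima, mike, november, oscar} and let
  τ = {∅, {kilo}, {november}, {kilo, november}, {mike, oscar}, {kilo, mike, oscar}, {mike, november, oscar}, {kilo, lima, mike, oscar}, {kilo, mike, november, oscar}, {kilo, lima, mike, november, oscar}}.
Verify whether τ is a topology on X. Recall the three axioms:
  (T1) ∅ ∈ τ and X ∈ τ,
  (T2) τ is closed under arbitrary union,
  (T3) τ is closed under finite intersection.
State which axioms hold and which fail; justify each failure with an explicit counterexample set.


τ IS a topology on X.

Axiom (T1): ∅ ∈ τ? Yes; X ∈ τ? Yes.
Axiom (T2/T3): check pairwise unions and intersections of members of τ.
All pairwise intersections and unions checked — each lies in τ. Therefore τ satisfies (T1), (T2), (T3): it IS a topology on X.


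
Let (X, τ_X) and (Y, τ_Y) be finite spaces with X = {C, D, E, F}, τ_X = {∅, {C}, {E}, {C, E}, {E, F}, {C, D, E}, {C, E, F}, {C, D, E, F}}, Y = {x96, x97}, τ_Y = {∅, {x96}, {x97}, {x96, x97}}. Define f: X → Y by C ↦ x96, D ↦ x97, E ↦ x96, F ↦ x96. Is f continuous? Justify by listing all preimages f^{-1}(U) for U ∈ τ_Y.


f is NOT continuous.

Compute f^{-1}(U) for each U ∈ τ_Y:
  U = ∅: f^{-1}(U) = ∅ ∈ τ_X ✓.
  U = {x96}: f^{-1}(U) = {C, E, F} ∈ τ_X ✓.
  U = {x97}: f^{-1}(U) = {D} ∉ τ_X ✗.
  U = {x96, x97}: f^{-1}(U) = {C, D, E, F} ∈ τ_X ✓.
Found U = {x97} with f^{-1}(U) = {D} not in τ_X. Therefore f is NOT continuous.


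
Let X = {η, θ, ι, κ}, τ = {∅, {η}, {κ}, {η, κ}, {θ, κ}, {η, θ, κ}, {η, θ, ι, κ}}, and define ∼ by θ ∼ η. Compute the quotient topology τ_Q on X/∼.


X/∼ = {[η=θ], [ι], [κ]}; |τ_Q| = 4.

Equivalence classes: [η=θ], [ι], [κ].
Quotient map π: X → X/∼ sends η ↦ [η=θ], θ ↦ [η=θ], ι ↦ [ι], κ ↦ [κ].
For each subset V ⊆ X/∼, compute π^{-1}(V) ⊆ X and check whether π^{-1}(V) ∈ τ. V is open in τ_Q iff π^{-1}(V) ∈ τ.
  V = {}: π^{-1}(V) = ∅ ∈ τ ✓.
  V = {[η=θ]}: π^{-1}(V) = {η, θ} ∉ τ ✗.
  V = {[ι]}: π^{-1}(V) = {ι} ∉ τ ✗.
  V = {[η=θ], [ι]}: π^{-1}(V) = {η, θ, ι} ∉ τ ✗.
  V = {[κ]}: π^{-1}(V) = {κ} ∈ τ ✓.
  V = {[η=θ], [κ]}: π^{-1}(V) = {η, θ, κ} ∈ τ ✓.
  V = {[ι], [κ]}: π^{-1}(V) = {ι, κ} ∉ τ ✗.
  V = {[η=θ], [ι], [κ]}: π^{-1}(V) = {η, θ, ι, κ} ∈ τ ✓.
Open sets in the quotient: τ_Q = {{}, {[κ]}, {[η=θ], [κ]}, {[η=θ], [ι], [κ]}} (4 elements).


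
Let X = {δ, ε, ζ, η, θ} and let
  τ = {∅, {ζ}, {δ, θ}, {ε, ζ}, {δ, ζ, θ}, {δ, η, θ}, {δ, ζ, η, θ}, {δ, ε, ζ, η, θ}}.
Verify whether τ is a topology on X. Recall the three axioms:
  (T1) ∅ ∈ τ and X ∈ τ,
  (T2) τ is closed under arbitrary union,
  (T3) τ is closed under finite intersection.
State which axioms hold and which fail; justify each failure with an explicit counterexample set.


τ is NOT a topology on X.

Axiom (T1): ∅ ∈ τ? Yes; X ∈ τ? Yes.
Axiom (T2/T3): check pairwise unions and intersections of members of τ.
Counterexample for (T2): {δ, θ} ∪ {ε, ζ} = {δ, ε, ζ, θ} ∉ τ. Therefore τ is NOT a topology.


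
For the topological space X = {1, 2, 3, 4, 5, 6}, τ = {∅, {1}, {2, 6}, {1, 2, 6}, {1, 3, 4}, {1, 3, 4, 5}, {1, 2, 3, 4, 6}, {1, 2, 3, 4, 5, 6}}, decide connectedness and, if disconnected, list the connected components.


(X, τ) is disconnected; components = [{2, 6}, {1, 3, 4, 5}].

Find clopen sets (U ∈ τ with X ∖ U ∈ τ):
  U = ∅, X ∖ U = {1, 2, 3, 4, 5, 6} — both open, so U is clopen.
  U = {2, 6}, X ∖ U = {1, 3, 4, 5} — both open, so U is clopen.
  U = {1, 3, 4, 5}, X ∖ U = {2, 6} — both open, so U is clopen.
  U = {1, 2, 3, 4, 5, 6}, X ∖ U = ∅ — both open, so U is clopen.
Nontrivial clopen(s) exist: e.g. {1, 3, 4, 5}. So (X, τ) is disconnected.
Compute connected components by grouping points that agree on all clopens:
  component: {2, 6}
  component: {1, 3, 4, 5}


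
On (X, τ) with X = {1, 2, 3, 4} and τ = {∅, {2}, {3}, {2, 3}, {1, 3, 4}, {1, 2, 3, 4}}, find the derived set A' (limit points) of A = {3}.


A' = {1, 4}

For each x ∈ X, list the open sets U ∈ τ with x ∈ U, then check whether U ∩ (A ∖ {x}) ≠ ∅ for every such U.
  x = 1: opens ∋ x are {1, 3, 4}, {1, 2, 3, 4}; each meets A ∖ {1}, so x IS a limit point.
  x = 2: open {2} ∋ x has {2} ∩ (A ∖ {2}) = ∅, so x is NOT a limit point.
  x = 3: open {3} ∋ x has {3} ∩ (A ∖ {3}) = ∅, so x is NOT a limit point.
  x = 4: opens ∋ x are {1, 3, 4}, {1, 2, 3, 4}; each meets A ∖ {4}, so x IS a limit point.
Collecting: A' = {1, 4}.


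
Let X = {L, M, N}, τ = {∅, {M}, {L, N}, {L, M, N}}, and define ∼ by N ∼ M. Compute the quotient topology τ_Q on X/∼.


X/∼ = {[L], [M=N]}; |τ_Q| = 2.

Equivalence classes: [L], [M=N].
Quotient map π: X → X/∼ sends L ↦ [L], M ↦ [M=N], N ↦ [M=N].
For each subset V ⊆ X/∼, compute π^{-1}(V) ⊆ X and check whether π^{-1}(V) ∈ τ. V is open in τ_Q iff π^{-1}(V) ∈ τ.
  V = {}: π^{-1}(V) = ∅ ∈ τ ✓.
  V = {[L]}: π^{-1}(V) = {L} ∉ τ ✗.
  V = {[M=N]}: π^{-1}(V) = {M, N} ∉ τ ✗.
  V = {[L], [M=N]}: π^{-1}(V) = {L, M, N} ∈ τ ✓.
Open sets in the quotient: τ_Q = {{}, {[L], [M=N]}} (2 elements).


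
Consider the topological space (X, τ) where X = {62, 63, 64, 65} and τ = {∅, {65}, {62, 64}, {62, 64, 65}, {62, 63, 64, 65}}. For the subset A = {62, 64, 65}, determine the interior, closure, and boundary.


int(A) = {62, 64, 65}, cl(A) = {62, 63, 64, 65}, ∂A = {63}.

Closed sets in (X, τ) are complements of opens:
  closed(X, τ) = {∅, {63}, {63, 65}, {62, 63, 64}, {62, 63, 64, 65}}.
int(A) = ⋃ {U ∈ τ : U ⊆ A}. Opens contained in A: ∅, {65}, {62, 64}, {62, 64, 65}.
Taking the union of these: int(A) = {62, 64, 65}.
cl(A) = ⋂ {C closed : A ⊆ C}. Closed sets containing A: {62, 63, 64, 65}.
Intersecting these: cl(A) = {62, 63, 64, 65}.
∂A = cl(A) ∖ int(A) = {62, 63, 64, 65} ∖ {62, 64, 65} = {63}.


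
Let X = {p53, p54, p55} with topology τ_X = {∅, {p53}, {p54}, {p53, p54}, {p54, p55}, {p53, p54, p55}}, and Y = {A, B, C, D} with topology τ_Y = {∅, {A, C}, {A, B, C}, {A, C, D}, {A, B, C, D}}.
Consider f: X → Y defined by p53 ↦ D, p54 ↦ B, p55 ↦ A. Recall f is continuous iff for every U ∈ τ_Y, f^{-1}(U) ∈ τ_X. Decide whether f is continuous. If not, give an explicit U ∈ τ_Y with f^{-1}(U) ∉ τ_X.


f is NOT continuous.

Compute f^{-1}(U) for each U ∈ τ_Y:
  U = ∅: f^{-1}(U) = ∅ ∈ τ_X ✓.
  U = {A, C}: f^{-1}(U) = {p55} ∉ τ_X ✗.
  U = {A, B, C}: f^{-1}(U) = {p54, p55} ∈ τ_X ✓.
  U = {A, C, D}: f^{-1}(U) = {p53, p55} ∉ τ_X ✗.
  U = {A, B, C, D}: f^{-1}(U) = {p53, p54, p55} ∈ τ_X ✓.
Found U = {A, C} with f^{-1}(U) = {p55} not in τ_X. Therefore f is NOT continuous.


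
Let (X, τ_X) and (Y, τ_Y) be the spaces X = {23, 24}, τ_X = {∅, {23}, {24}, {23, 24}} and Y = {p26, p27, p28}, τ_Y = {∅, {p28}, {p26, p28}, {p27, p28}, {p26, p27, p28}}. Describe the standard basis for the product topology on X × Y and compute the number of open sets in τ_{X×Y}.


Basis B = {∅ × ∅, {23} × {p28}, {24} × {p28}, {23} × {p26, p28}, {23} × {p27, p28}, {23, 24} × {p28}, {24} × {p26, p28}, {24} × {p27, p28}, {23} × {p26, p27, p28}, {24} × {p26, p27, p28}, {23, 24} × {p26, p28}, {23, 24} × {p27, p28}, {23, 24} × {p26, p27, p28}}; |τ_{X×Y}| = 25.

Enumerate products U × V with U ∈ τ_X, V ∈ τ_Y (deduplicated):
  ∅ × ∅ = {} (∅)
  {23} × {p28} = {(23,p28)}
  {24} × {p28} = {(24,p28)}
  {23} × {p26, p28} = {(23,p26), (23,p28)}
  {23} × {p27, p28} = {(23,p27), (23,p28)}
  {23, 24} × {p28} = {(23,p28), (24,p28)}
  {24} × {p26, p28} = {(24,p26), (24,p28)}
  {24} × {p27, p28} = {(24,p27), (24,p28)}
  {23} × {p26, p27, p28} = {(23,p26), (23,p27), (23,p28)}
  {24} × {p26, p27, p28} = {(24,p26), (24,p27), (24,p28)}
  {23, 24} × {p26, p28} = {(23,p26), (23,p28), (24,p26), (24,p28)}
  {23, 24} × {p27, p28} = {(23,p27), (23,p28), (24,p27), (24,p28)}
  {23, 24} × {p26, p27, p28} = {(23,p26), (23,p27), (23,p28), (24,p26), (24,p27), (24,p28)}
These 13 distinct sets form the basis B.
Close under arbitrary unions to get τ_{X×Y}; counting gives |τ_{X×Y}| = 25.


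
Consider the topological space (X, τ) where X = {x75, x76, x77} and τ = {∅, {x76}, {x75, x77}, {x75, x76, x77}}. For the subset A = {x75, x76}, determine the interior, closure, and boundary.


int(A) = {x76}, cl(A) = {x75, x76, x77}, ∂A = {x75, x77}.

Closed sets in (X, τ) are complements of opens:
  closed(X, τ) = {∅, {x76}, {x75, x77}, {x75, x76, x77}}.
int(A) = ⋃ {U ∈ τ : U ⊆ A}. Opens contained in A: ∅, {x76}.
Taking the union of these: int(A) = {x76}.
cl(A) = ⋂ {C closed : A ⊆ C}. Closed sets containing A: {x75, x76, x77}.
Intersecting these: cl(A) = {x75, x76, x77}.
∂A = cl(A) ∖ int(A) = {x75, x76, x77} ∖ {x76} = {x75, x77}.


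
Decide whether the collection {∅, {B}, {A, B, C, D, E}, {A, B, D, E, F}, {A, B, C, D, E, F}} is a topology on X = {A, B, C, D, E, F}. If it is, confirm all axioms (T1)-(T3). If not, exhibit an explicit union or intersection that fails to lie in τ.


τ is NOT a topology on X.

Axiom (T1): ∅ ∈ τ? Yes; X ∈ τ? Yes.
Axiom (T2/T3): check pairwise unions and intersections of members of τ.
Counterexample for (T3): {A, B, C, D, E} ∩ {A, B, D, E, F} = {A, B, D, E} ∉ τ. Therefore τ is NOT a topology.


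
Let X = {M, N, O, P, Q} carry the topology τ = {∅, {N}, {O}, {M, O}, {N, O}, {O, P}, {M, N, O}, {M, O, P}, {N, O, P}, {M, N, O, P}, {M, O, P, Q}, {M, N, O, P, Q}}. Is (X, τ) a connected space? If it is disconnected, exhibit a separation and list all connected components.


(X, τ) is disconnected; components = [{N}, {M, O, P, Q}].

Find clopen sets (U ∈ τ with X ∖ U ∈ τ):
  U = ∅, X ∖ U = {M, N, O, P, Q} — both open, so U is clopen.
  U = {N}, X ∖ U = {M, O, P, Q} — both open, so U is clopen.
  U = {M, O, P, Q}, X ∖ U = {N} — both open, so U is clopen.
  U = {M, N, O, P, Q}, X ∖ U = ∅ — both open, so U is clopen.
Nontrivial clopen(s) exist: e.g. {N}. So (X, τ) is disconnected.
Compute connected components by grouping points that agree on all clopens:
  component: {N}
  component: {M, O, P, Q}


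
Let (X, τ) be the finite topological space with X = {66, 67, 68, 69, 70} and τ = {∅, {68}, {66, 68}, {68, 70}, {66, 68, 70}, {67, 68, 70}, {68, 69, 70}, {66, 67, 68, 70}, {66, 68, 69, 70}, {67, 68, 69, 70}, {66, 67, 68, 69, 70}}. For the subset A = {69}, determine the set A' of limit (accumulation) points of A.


A' = ∅

For each x ∈ X, list the open sets U ∈ τ with x ∈ U, then check whether U ∩ (A ∖ {x}) ≠ ∅ for every such U.
  x = 66: open {66, 68} ∋ x has {66, 68} ∩ (A ∖ {66}) = ∅, so x is NOT a limit point.
  x = 67: open {67, 68, 70} ∋ x has {67, 68, 70} ∩ (A ∖ {67}) = ∅, so x is NOT a limit point.
  x = 68: open {68} ∋ x has {68} ∩ (A ∖ {68}) = ∅, so x is NOT a limit point.
  x = 69: open {68, 69, 70} ∋ x has {68, 69, 70} ∩ (A ∖ {69}) = ∅, so x is NOT a limit point.
  x = 70: open {68, 70} ∋ x has {68, 70} ∩ (A ∖ {70}) = ∅, so x is NOT a limit point.
Collecting: A' = ∅.


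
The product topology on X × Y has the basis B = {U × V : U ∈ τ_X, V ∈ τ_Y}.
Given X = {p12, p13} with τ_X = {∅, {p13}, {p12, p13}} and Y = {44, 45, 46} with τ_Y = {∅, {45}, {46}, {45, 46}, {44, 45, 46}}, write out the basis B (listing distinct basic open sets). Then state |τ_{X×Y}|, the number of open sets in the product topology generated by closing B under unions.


Basis B = {∅ × ∅, {p13} × {45}, {p13} × {46}, {p12, p13} × {45}, {p12, p13} × {46}, {p13} × {45, 46}, {p13} × {44, 45, 46}, {p12, p13} × {45, 46}, {p12, p13} × {44, 45, 46}}; |τ_{X×Y}| = 14.

Enumerate products U × V with U ∈ τ_X, V ∈ τ_Y (deduplicated):
  ∅ × ∅ = {} (∅)
  {p13} × {45} = {(p13,45)}
  {p13} × {46} = {(p13,46)}
  {p12, p13} × {45} = {(p12,45), (p13,45)}
  {p12, p13} × {46} = {(p12,46), (p13,46)}
  {p13} × {45, 46} = {(p13,45), (p13,46)}
  {p13} × {44, 45, 46} = {(p13,44), (p13,45), (p13,46)}
  {p12, p13} × {45, 46} = {(p12,45), (p12,46), (p13,45), (p13,46)}
  {p12, p13} × {44, 45, 46} = {(p12,44), (p12,45), (p12,46), (p13,44), (p13,45), (p13,46)}
These 9 distinct sets form the basis B.
Close under arbitrary unions to get τ_{X×Y}; counting gives |τ_{X×Y}| = 14.


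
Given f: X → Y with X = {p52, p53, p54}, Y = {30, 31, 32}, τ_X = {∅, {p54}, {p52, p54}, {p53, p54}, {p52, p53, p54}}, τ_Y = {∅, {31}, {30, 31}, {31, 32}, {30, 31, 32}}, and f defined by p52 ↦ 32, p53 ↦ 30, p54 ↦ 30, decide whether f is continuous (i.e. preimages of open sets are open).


f is NOT continuous.

Compute f^{-1}(U) for each U ∈ τ_Y:
  U = ∅: f^{-1}(U) = ∅ ∈ τ_X ✓.
  U = {31}: f^{-1}(U) = ∅ ∈ τ_X ✓.
  U = {30, 31}: f^{-1}(U) = {p53, p54} ∈ τ_X ✓.
  U = {31, 32}: f^{-1}(U) = {p52} ∉ τ_X ✗.
  U = {30, 31, 32}: f^{-1}(U) = {p52, p53, p54} ∈ τ_X ✓.
Found U = {31, 32} with f^{-1}(U) = {p52} not in τ_X. Therefore f is NOT continuous.


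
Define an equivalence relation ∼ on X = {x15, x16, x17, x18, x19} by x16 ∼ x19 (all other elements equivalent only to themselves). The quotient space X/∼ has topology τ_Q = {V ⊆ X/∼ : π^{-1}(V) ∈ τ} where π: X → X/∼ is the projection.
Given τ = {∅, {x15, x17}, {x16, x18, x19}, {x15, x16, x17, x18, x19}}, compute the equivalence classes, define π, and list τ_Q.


X/∼ = {[x15], [x16=x19], [x17], [x18]}; |τ_Q| = 4.

Equivalence classes: [x15], [x16=x19], [x17], [x18].
Quotient map π: X → X/∼ sends x15 ↦ [x15], x16 ↦ [x16=x19], x17 ↦ [x17], x18 ↦ [x18], x19 ↦ [x16=x19].
For each subset V ⊆ X/∼, compute π^{-1}(V) ⊆ X and check whether π^{-1}(V) ∈ τ. V is open in τ_Q iff π^{-1}(V) ∈ τ.
  V = {}: π^{-1}(V) = ∅ ∈ τ ✓.
  V = {[x15]}: π^{-1}(V) = {x15} ∉ τ ✗.
  V = {[x16=x19]}: π^{-1}(V) = {x16, x19} ∉ τ ✗.
  V = {[x15], [x16=x19]}: π^{-1}(V) = {x15, x16, x19} ∉ τ ✗.
  V = {[x17]}: π^{-1}(V) = {x17} ∉ τ ✗.
  V = {[x15], [x17]}: π^{-1}(V) = {x15, x17} ∈ τ ✓.
  V = {[x16=x19], [x17]}: π^{-1}(V) = {x16, x17, x19} ∉ τ ✗.
  V = {[x15], [x16=x19], [x17]}: π^{-1}(V) = {x15, x16, x17, x19} ∉ τ ✗.
  V = {[x18]}: π^{-1}(V) = {x18} ∉ τ ✗.
  V = {[x15], [x18]}: π^{-1}(V) = {x15, x18} ∉ τ ✗.
  V = {[x16=x19], [x18]}: π^{-1}(V) = {x16, x18, x19} ∈ τ ✓.
  V = {[x15], [x16=x19], [x18]}: π^{-1}(V) = {x15, x16, x18, x19} ∉ τ ✗.
  V = {[x17], [x18]}: π^{-1}(V) = {x17, x18} ∉ τ ✗.
  V = {[x15], [x17], [x18]}: π^{-1}(V) = {x15, x17, x18} ∉ τ ✗.
  V = {[x16=x19], [x17], [x18]}: π^{-1}(V) = {x16, x17, x18, x19} ∉ τ ✗.
  V = {[x15], [x16=x19], [x17], [x18]}: π^{-1}(V) = {x15, x16, x17, x18, x19} ∈ τ ✓.
Open sets in the quotient: τ_Q = {{}, {[x15], [x17]}, {[x16=x19], [x18]}, {[x15], [x16=x19], [x17], [x18]}} (4 elements).


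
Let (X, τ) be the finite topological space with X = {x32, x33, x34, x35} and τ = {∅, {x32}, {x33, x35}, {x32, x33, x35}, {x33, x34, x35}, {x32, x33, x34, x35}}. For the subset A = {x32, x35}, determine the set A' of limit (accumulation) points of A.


A' = {x33, x34}

For each x ∈ X, list the open sets U ∈ τ with x ∈ U, then check whether U ∩ (A ∖ {x}) ≠ ∅ for every such U.
  x = x32: open {x32} ∋ x has {x32} ∩ (A ∖ {x32}) = ∅, so x is NOT a limit point.
  x = x33: opens ∋ x are {x33, x35}, {x32, x33, x35}, {x33, x34, x35}, {x32, x33, x34, x35}; each meets A ∖ {x33}, so x IS a limit point.
  x = x34: opens ∋ x are {x33, x34, x35}, {x32, x33, x34, x35}; each meets A ∖ {x34}, so x IS a limit point.
  x = x35: open {x33, x35} ∋ x has {x33, x35} ∩ (A ∖ {x35}) = ∅, so x is NOT a limit point.
Collecting: A' = {x33, x34}.


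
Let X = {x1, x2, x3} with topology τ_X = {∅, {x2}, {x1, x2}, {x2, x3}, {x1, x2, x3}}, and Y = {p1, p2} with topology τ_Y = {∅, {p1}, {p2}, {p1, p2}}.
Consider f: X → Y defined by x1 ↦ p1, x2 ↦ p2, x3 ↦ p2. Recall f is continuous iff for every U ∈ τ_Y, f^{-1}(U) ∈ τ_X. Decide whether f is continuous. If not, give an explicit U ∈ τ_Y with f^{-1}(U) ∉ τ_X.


f is NOT continuous.

Compute f^{-1}(U) for each U ∈ τ_Y:
  U = ∅: f^{-1}(U) = ∅ ∈ τ_X ✓.
  U = {p1}: f^{-1}(U) = {x1} ∉ τ_X ✗.
  U = {p2}: f^{-1}(U) = {x2, x3} ∈ τ_X ✓.
  U = {p1, p2}: f^{-1}(U) = {x1, x2, x3} ∈ τ_X ✓.
Found U = {p1} with f^{-1}(U) = {x1} not in τ_X. Therefore f is NOT continuous.


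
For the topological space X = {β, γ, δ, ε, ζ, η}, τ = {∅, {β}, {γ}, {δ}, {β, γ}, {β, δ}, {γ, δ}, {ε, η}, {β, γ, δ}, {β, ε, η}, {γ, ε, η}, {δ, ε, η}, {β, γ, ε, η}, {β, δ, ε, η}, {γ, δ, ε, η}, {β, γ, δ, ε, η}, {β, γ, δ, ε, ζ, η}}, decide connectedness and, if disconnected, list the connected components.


(X, τ) is connected.

Find clopen sets (U ∈ τ with X ∖ U ∈ τ):
  U = ∅, X ∖ U = {β, γ, δ, ε, ζ, η} — both open, so U is clopen.
  U = {β, γ, δ, ε, ζ, η}, X ∖ U = ∅ — both open, so U is clopen.
Only trivial clopens (∅ and X) exist, so (X, τ) is connected.
Compute connected components by grouping points that agree on all clopens:
  component: {β, γ, δ, ε, ζ, η}


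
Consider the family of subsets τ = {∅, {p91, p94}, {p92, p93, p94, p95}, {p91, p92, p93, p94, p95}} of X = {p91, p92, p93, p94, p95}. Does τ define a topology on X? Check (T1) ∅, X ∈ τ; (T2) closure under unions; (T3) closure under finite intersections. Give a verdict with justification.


τ is NOT a topology on X.

Axiom (T1): ∅ ∈ τ? Yes; X ∈ τ? Yes.
Axiom (T2/T3): check pairwise unions and intersections of members of τ.
Counterexample for (T3): {p91, p94} ∩ {p92, p93, p94, p95} = {p94} ∉ τ. Therefore τ is NOT a topology.


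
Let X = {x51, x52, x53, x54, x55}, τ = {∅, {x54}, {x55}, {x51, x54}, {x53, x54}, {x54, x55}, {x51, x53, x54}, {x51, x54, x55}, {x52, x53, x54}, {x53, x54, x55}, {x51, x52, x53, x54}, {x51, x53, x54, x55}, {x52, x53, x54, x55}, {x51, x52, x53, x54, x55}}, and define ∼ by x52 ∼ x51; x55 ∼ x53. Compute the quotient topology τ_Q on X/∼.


X/∼ = {[x51=x52], [x53=x55], [x54]}; |τ_Q| = 4.

Equivalence classes: [x51=x52], [x53=x55], [x54].
Quotient map π: X → X/∼ sends x51 ↦ [x51=x52], x52 ↦ [x51=x52], x53 ↦ [x53=x55], x54 ↦ [x54], x55 ↦ [x53=x55].
For each subset V ⊆ X/∼, compute π^{-1}(V) ⊆ X and check whether π^{-1}(V) ∈ τ. V is open in τ_Q iff π^{-1}(V) ∈ τ.
  V = {}: π^{-1}(V) = ∅ ∈ τ ✓.
  V = {[x51=x52]}: π^{-1}(V) = {x51, x52} ∉ τ ✗.
  V = {[x53=x55]}: π^{-1}(V) = {x53, x55} ∉ τ ✗.
  V = {[x51=x52], [x53=x55]}: π^{-1}(V) = {x51, x52, x53, x55} ∉ τ ✗.
  V = {[x54]}: π^{-1}(V) = {x54} ∈ τ ✓.
  V = {[x51=x52], [x54]}: π^{-1}(V) = {x51, x52, x54} ∉ τ ✗.
  V = {[x53=x55], [x54]}: π^{-1}(V) = {x53, x54, x55} ∈ τ ✓.
  V = {[x51=x52], [x53=x55], [x54]}: π^{-1}(V) = {x51, x52, x53, x54, x55} ∈ τ ✓.
Open sets in the quotient: τ_Q = {{}, {[x54]}, {[x53=x55], [x54]}, {[x51=x52], [x53=x55], [x54]}} (4 elements).


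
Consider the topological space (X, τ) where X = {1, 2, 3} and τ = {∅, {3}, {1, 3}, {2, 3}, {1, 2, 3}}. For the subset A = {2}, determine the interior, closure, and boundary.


int(A) = ∅, cl(A) = {2}, ∂A = {2}.

Closed sets in (X, τ) are complements of opens:
  closed(X, τ) = {∅, {1}, {2}, {1, 2}, {1, 2, 3}}.
int(A) = ⋃ {U ∈ τ : U ⊆ A}. Opens contained in A: ∅.
Taking the union of these: int(A) = ∅.
cl(A) = ⋂ {C closed : A ⊆ C}. Closed sets containing A: {2}, {1, 2}, {1, 2, 3}.
Intersecting these: cl(A) = {2}.
∂A = cl(A) ∖ int(A) = {2} ∖ ∅ = {2}.


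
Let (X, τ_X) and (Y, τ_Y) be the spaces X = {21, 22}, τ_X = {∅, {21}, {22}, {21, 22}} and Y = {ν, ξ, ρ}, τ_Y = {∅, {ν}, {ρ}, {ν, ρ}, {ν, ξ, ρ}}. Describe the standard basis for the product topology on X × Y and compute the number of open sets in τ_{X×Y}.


Basis B = {∅ × ∅, {21} × {ν}, {21} × {ρ}, {22} × {ν}, {22} × {ρ}, {21} × {ν, ρ}, {21, 22} × {ν}, {21, 22} × {ρ}, {22} × {ν, ρ}, {21} × {ν, ξ, ρ}, {22} × {ν, ξ, ρ}, {21, 22} × {ν, ρ}, {21, 22} × {ν, ξ, ρ}}; |τ_{X×Y}| = 25.

Enumerate products U × V with U ∈ τ_X, V ∈ τ_Y (deduplicated):
  ∅ × ∅ = {} (∅)
  {21} × {ν} = {(21,ν)}
  {21} × {ρ} = {(21,ρ)}
  {22} × {ν} = {(22,ν)}
  {22} × {ρ} = {(22,ρ)}
  {21} × {ν, ρ} = {(21,ν), (21,ρ)}
  {21, 22} × {ν} = {(21,ν), (22,ν)}
  {21, 22} × {ρ} = {(21,ρ), (22,ρ)}
  {22} × {ν, ρ} = {(22,ν), (22,ρ)}
  {21} × {ν, ξ, ρ} = {(21,ν), (21,ξ), (21,ρ)}
  {22} × {ν, ξ, ρ} = {(22,ν), (22,ξ), (22,ρ)}
  {21, 22} × {ν, ρ} = {(21,ν), (21,ρ), (22,ν), (22,ρ)}
  {21, 22} × {ν, ξ, ρ} = {(21,ν), (21,ξ), (21,ρ), (22,ν), (22,ξ), (22,ρ)}
These 13 distinct sets form the basis B.
Close under arbitrary unions to get τ_{X×Y}; counting gives |τ_{X×Y}| = 25.


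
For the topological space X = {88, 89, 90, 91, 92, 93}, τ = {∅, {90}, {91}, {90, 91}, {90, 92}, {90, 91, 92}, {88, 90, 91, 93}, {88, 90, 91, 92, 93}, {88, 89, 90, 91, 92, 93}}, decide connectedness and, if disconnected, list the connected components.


(X, τ) is connected.

Find clopen sets (U ∈ τ with X ∖ U ∈ τ):
  U = ∅, X ∖ U = {88, 89, 90, 91, 92, 93} — both open, so U is clopen.
  U = {88, 89, 90, 91, 92, 93}, X ∖ U = ∅ — both open, so U is clopen.
Only trivial clopens (∅ and X) exist, so (X, τ) is connected.
Compute connected components by grouping points that agree on all clopens:
  component: {88, 89, 90, 91, 92, 93}


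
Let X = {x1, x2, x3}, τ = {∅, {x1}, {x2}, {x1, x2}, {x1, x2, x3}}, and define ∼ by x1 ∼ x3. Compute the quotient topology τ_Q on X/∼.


X/∼ = {[x1=x3], [x2]}; |τ_Q| = 3.

Equivalence classes: [x1=x3], [x2].
Quotient map π: X → X/∼ sends x1 ↦ [x1=x3], x2 ↦ [x2], x3 ↦ [x1=x3].
For each subset V ⊆ X/∼, compute π^{-1}(V) ⊆ X and check whether π^{-1}(V) ∈ τ. V is open in τ_Q iff π^{-1}(V) ∈ τ.
  V = {}: π^{-1}(V) = ∅ ∈ τ ✓.
  V = {[x1=x3]}: π^{-1}(V) = {x1, x3} ∉ τ ✗.
  V = {[x2]}: π^{-1}(V) = {x2} ∈ τ ✓.
  V = {[x1=x3], [x2]}: π^{-1}(V) = {x1, x2, x3} ∈ τ ✓.
Open sets in the quotient: τ_Q = {{}, {[x2]}, {[x1=x3], [x2]}} (3 elements).


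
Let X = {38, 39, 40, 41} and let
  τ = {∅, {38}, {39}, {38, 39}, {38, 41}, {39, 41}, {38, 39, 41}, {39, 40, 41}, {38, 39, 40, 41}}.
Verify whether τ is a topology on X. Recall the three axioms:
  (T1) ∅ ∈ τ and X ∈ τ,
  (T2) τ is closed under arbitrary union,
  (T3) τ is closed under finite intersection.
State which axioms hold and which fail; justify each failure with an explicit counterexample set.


τ is NOT a topology on X.

Axiom (T1): ∅ ∈ τ? Yes; X ∈ τ? Yes.
Axiom (T2/T3): check pairwise unions and intersections of members of τ.
Counterexample for (T3): {38, 41} ∩ {39, 41} = {41} ∉ τ. Therefore τ is NOT a topology.


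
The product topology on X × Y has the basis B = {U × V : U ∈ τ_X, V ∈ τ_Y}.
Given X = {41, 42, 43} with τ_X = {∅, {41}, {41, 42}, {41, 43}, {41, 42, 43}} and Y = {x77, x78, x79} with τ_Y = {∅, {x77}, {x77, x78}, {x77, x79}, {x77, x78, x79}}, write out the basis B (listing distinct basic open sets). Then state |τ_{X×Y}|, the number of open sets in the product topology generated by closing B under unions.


Basis B = {∅ × ∅, {41} × {x77}, {41} × {x77, x78}, {41} × {x77, x79}, {41, 42} × {x77}, {41, 43} × {x77}, {41} × {x77, x78, x79}, {41, 42, 43} × {x77}, {41, 42} × {x77, x78}, {41, 43} × {x77, x78}, {41, 42} × {x77, x79}, {41, 43} × {x77, x79}, {41, 42} × {x77, x78, x79}, {41, 43} × {x77, x78, x79}, {41, 42, 43} × {x77, x78}, {41, 42, 43} × {x77, x79}, {41, 42, 43} × {x77, x78, x79}}; |τ_{X×Y}| = 48.

Enumerate products U × V with U ∈ τ_X, V ∈ τ_Y (deduplicated):
  ∅ × ∅ = {} (∅)
  {41} × {x77} = {(41,x77)}
  {41} × {x77, x78} = {(41,x77), (41,x78)}
  {41} × {x77, x79} = {(41,x77), (41,x79)}
  {41, 42} × {x77} = {(41,x77), (42,x77)}
  {41, 43} × {x77} = {(41,x77), (43,x77)}
  {41} × {x77, x78, x79} = {(41,x77), (41,x78), (41,x79)}
  {41, 42, 43} × {x77} = {(41,x77), (42,x77), (43,x77)}
  {41, 42} × {x77, x78} = {(41,x77), (41,x78), (42,x77), (42,x78)}
  {41, 43} × {x77, x78} = {(41,x77), (41,x78), (43,x77), (43,x78)}
  {41, 42} × {x77, x79} = {(41,x77), (41,x79), (42,x77), (42,x79)}
  {41, 43} × {x77, x79} = {(41,x77), (41,x79), (43,x77), (43,x79)}
  {41, 42} × {x77, x78, x79} = {(41,x77), (41,x78), (41,x79), (42,x77), (42,x78), (42,x79)}
  {41, 43} × {x77, x78, x79} = {(41,x77), (41,x78), (41,x79), (43,x77), (43,x78), (43,x79)}
  {41, 42, 43} × {x77, x78} = {(41,x77), (41,x78), (42,x77), (42,x78), (43,x77), (43,x78)}
  {41, 42, 43} × {x77, x79} = {(41,x77), (41,x79), (42,x77), (42,x79), (43,x77), (43,x79)}
  {41, 42, 43} × {x77, x78, x79} = {(41,x77), (41,x78), (41,x79), (42,x77), (42,x78), (42,x79), (43,x77), (43,x78), (43,x79)}
These 17 distinct sets form the basis B.
Close under arbitrary unions to get τ_{X×Y}; counting gives |τ_{X×Y}| = 48.


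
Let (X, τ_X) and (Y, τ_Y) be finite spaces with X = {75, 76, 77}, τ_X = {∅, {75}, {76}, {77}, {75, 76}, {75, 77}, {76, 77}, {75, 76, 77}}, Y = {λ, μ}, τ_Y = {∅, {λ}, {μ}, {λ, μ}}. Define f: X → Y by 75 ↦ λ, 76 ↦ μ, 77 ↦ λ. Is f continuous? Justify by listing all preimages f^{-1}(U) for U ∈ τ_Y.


f IS continuous.

Compute f^{-1}(U) for each U ∈ τ_Y:
  U = ∅: f^{-1}(U) = ∅ ∈ τ_X ✓.
  U = {λ}: f^{-1}(U) = {75, 77} ∈ τ_X ✓.
  U = {μ}: f^{-1}(U) = {76} ∈ τ_X ✓.
  U = {λ, μ}: f^{-1}(U) = {75, 76, 77} ∈ τ_X ✓.
Every preimage lies in τ_X, so f IS continuous.


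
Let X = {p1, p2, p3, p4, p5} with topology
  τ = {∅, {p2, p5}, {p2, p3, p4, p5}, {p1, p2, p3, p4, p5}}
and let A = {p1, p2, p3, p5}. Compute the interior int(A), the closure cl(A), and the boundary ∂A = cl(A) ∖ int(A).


int(A) = {p2, p5}, cl(A) = {p1, p2, p3, p4, p5}, ∂A = {p1, p3, p4}.

Closed sets in (X, τ) are complements of opens:
  closed(X, τ) = {∅, {p1}, {p1, p3, p4}, {p1, p2, p3, p4, p5}}.
int(A) = ⋃ {U ∈ τ : U ⊆ A}. Opens contained in A: ∅, {p2, p5}.
Taking the union of these: int(A) = {p2, p5}.
cl(A) = ⋂ {C closed : A ⊆ C}. Closed sets containing A: {p1, p2, p3, p4, p5}.
Intersecting these: cl(A) = {p1, p2, p3, p4, p5}.
∂A = cl(A) ∖ int(A) = {p1, p2, p3, p4, p5} ∖ {p2, p5} = {p1, p3, p4}.


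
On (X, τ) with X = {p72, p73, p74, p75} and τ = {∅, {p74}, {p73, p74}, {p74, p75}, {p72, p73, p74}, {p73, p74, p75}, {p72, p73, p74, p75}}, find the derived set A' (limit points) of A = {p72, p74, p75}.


A' = {p72, p73, p75}

For each x ∈ X, list the open sets U ∈ τ with x ∈ U, then check whether U ∩ (A ∖ {x}) ≠ ∅ for every such U.
  x = p72: opens ∋ x are {p72, p73, p74}, {p72, p73, p74, p75}; each meets A ∖ {p72}, so x IS a limit point.
  x = p73: opens ∋ x are {p73, p74}, {p72, p73, p74}, {p73, p74, p75}, {p72, p73, p74, p75}; each meets A ∖ {p73}, so x IS a limit point.
  x = p74: open {p74} ∋ x has {p74} ∩ (A ∖ {p74}) = ∅, so x is NOT a limit point.
  x = p75: opens ∋ x are {p74, p75}, {p73, p74, p75}, {p72, p73, p74, p75}; each meets A ∖ {p75}, so x IS a limit point.
Collecting: A' = {p72, p73, p75}.


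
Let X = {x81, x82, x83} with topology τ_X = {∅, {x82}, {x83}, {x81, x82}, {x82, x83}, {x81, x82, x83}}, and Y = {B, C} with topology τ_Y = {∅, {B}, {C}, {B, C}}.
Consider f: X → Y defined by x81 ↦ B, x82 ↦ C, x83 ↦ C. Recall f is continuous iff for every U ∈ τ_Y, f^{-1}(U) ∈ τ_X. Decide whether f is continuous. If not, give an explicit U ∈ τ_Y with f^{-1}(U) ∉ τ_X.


f is NOT continuous.

Compute f^{-1}(U) for each U ∈ τ_Y:
  U = ∅: f^{-1}(U) = ∅ ∈ τ_X ✓.
  U = {B}: f^{-1}(U) = {x81} ∉ τ_X ✗.
  U = {C}: f^{-1}(U) = {x82, x83} ∈ τ_X ✓.
  U = {B, C}: f^{-1}(U) = {x81, x82, x83} ∈ τ_X ✓.
Found U = {B} with f^{-1}(U) = {x81} not in τ_X. Therefore f is NOT continuous.


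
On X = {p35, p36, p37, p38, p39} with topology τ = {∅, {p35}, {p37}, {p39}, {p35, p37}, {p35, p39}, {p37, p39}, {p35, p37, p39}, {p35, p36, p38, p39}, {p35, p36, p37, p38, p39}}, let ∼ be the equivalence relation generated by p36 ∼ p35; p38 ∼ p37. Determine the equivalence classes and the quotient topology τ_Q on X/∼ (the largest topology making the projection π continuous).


X/∼ = {[p35=p36], [p37=p38], [p39]}; |τ_Q| = 3.

Equivalence classes: [p35=p36], [p37=p38], [p39].
Quotient map π: X → X/∼ sends p35 ↦ [p35=p36], p36 ↦ [p35=p36], p37 ↦ [p37=p38], p38 ↦ [p37=p38], p39 ↦ [p39].
For each subset V ⊆ X/∼, compute π^{-1}(V) ⊆ X and check whether π^{-1}(V) ∈ τ. V is open in τ_Q iff π^{-1}(V) ∈ τ.
  V = {}: π^{-1}(V) = ∅ ∈ τ ✓.
  V = {[p35=p36]}: π^{-1}(V) = {p35, p36} ∉ τ ✗.
  V = {[p37=p38]}: π^{-1}(V) = {p37, p38} ∉ τ ✗.
  V = {[p35=p36], [p37=p38]}: π^{-1}(V) = {p35, p36, p37, p38} ∉ τ ✗.
  V = {[p39]}: π^{-1}(V) = {p39} ∈ τ ✓.
  V = {[p35=p36], [p39]}: π^{-1}(V) = {p35, p36, p39} ∉ τ ✗.
  V = {[p37=p38], [p39]}: π^{-1}(V) = {p37, p38, p39} ∉ τ ✗.
  V = {[p35=p36], [p37=p38], [p39]}: π^{-1}(V) = {p35, p36, p37, p38, p39} ∈ τ ✓.
Open sets in the quotient: τ_Q = {{}, {[p39]}, {[p35=p36], [p37=p38], [p39]}} (3 elements).


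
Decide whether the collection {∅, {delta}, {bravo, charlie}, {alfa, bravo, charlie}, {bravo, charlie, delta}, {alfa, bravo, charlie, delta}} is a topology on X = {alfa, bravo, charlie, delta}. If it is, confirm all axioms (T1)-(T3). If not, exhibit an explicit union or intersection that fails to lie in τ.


τ IS a topology on X.

Axiom (T1): ∅ ∈ τ? Yes; X ∈ τ? Yes.
Axiom (T2/T3): check pairwise unions and intersections of members of τ.
All pairwise intersections and unions checked — each lies in τ. Therefore τ satisfies (T1), (T2), (T3): it IS a topology on X.


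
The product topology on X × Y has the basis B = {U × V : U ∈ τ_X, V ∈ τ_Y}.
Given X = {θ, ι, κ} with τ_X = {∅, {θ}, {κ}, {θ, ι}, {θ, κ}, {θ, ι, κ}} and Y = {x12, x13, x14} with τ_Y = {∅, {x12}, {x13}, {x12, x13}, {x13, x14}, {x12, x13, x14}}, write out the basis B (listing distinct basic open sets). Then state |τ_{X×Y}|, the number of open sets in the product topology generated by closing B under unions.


Basis B = {∅ × ∅, {θ} × {x12}, {θ} × {x13}, {κ} × {x12}, {κ} × {x13}, {θ} × {x12, x13}, {θ, ι} × {x12}, {θ, κ} × {x12}, {θ} × {x13, x14}, {θ, ι} × {x13}, {θ, κ} × {x13}, {κ} × {x12, x13}, {κ} × {x13, x14}, {θ} × {x12, x13, x14}, {θ, ι, κ} × {x12}, {θ, ι, κ} × {x13}, {κ} × {x12, x13, x14}, {θ, ι} × {x12, x13}, {θ, κ} × {x12, x13}, {θ, ι} × {x13, x14}, {θ, κ} × {x13, x14}, {θ, ι} × {x12, x13, x14}, {θ, κ} × {x12, x13, x14}, {θ, ι, κ} × {x12, x13}, {θ, ι, κ} × {x13, x14}, {θ, ι, κ} × {x12, x13, x14}}; |τ_{X×Y}| = 108.

Enumerate products U × V with U ∈ τ_X, V ∈ τ_Y (deduplicated):
  ∅ × ∅ = {} (∅)
  {θ} × {x12} = {(θ,x12)}
  {θ} × {x13} = {(θ,x13)}
  {κ} × {x12} = {(κ,x12)}
  {κ} × {x13} = {(κ,x13)}
  {θ} × {x12, x13} = {(θ,x12), (θ,x13)}
  {θ, ι} × {x12} = {(θ,x12), (ι,x12)}
  {θ, κ} × {x12} = {(θ,x12), (κ,x12)}
  {θ} × {x13, x14} = {(θ,x13), (θ,x14)}
  {θ, ι} × {x13} = {(θ,x13), (ι,x13)}
  {θ, κ} × {x13} = {(θ,x13), (κ,x13)}
  {κ} × {x12, x13} = {(κ,x12), (κ,x13)}
  {κ} × {x13, x14} = {(κ,x13), (κ,x14)}
  {θ} × {x12, x13, x14} = {(θ,x12), (θ,x13), (θ,x14)}
  {θ, ι, κ} × {x12} = {(θ,x12), (ι,x12), (κ,x12)}
  {θ, ι, κ} × {x13} = {(θ,x13), (ι,x13), (κ,x13)}
  {κ} × {x12, x13, x14} = {(κ,x12), (κ,x13), (κ,x14)}
  {θ, ι} × {x12, x13} = {(θ,x12), (θ,x13), (ι,x12), (ι,x13)}
  {θ, κ} × {x12, x13} = {(θ,x12), (θ,x13), (κ,x12), (κ,x13)}
  {θ, ι} × {x13, x14} = {(θ,x13), (θ,x14), (ι,x13), (ι,x14)}
  {θ, κ} × {x13, x14} = {(θ,x13), (θ,x14), (κ,x13), (κ,x14)}
  {θ, ι} × {x12, x13, x14} = {(θ,x12), (θ,x13), (θ,x14), (ι,x12), (ι,x13), (ι,x14)}
  {θ, κ} × {x12, x13, x14} = {(θ,x12), (θ,x13), (θ,x14), (κ,x12), (κ,x13), (κ,x14)}
  {θ, ι, κ} × {x12, x13} = {(θ,x12), (θ,x13), (ι,x12), (ι,x13), (κ,x12), (κ,x13)}
  {θ, ι, κ} × {x13, x14} = {(θ,x13), (θ,x14), (ι,x13), (ι,x14), (κ,x13), (κ,x14)}
  {θ, ι, κ} × {x12, x13, x14} = {(θ,x12), (θ,x13), (θ,x14), (ι,x12), (ι,x13), (ι,x14), (κ,x12), (κ,x13), (κ,x14)}
These 26 distinct sets form the basis B.
Close under arbitrary unions to get τ_{X×Y}; counting gives |τ_{X×Y}| = 108.


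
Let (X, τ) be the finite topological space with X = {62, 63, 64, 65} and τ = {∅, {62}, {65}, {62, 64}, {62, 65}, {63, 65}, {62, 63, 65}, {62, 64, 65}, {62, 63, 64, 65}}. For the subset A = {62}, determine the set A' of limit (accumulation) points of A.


A' = {64}

For each x ∈ X, list the open sets U ∈ τ with x ∈ U, then check whether U ∩ (A ∖ {x}) ≠ ∅ for every such U.
  x = 62: open {62} ∋ x has {62} ∩ (A ∖ {62}) = ∅, so x is NOT a limit point.
  x = 63: open {63, 65} ∋ x has {63, 65} ∩ (A ∖ {63}) = ∅, so x is NOT a limit point.
  x = 64: opens ∋ x are {62, 64}, {62, 64, 65}, {62, 63, 64, 65}; each meets A ∖ {64}, so x IS a limit point.
  x = 65: open {65} ∋ x has {65} ∩ (A ∖ {65}) = ∅, so x is NOT a limit point.
Collecting: A' = {64}.


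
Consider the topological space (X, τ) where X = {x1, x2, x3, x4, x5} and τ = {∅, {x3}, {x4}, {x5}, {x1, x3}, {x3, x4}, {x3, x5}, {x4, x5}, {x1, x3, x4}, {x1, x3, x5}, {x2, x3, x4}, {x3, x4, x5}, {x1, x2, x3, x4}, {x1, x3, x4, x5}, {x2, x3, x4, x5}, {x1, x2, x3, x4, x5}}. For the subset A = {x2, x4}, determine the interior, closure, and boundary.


int(A) = {x4}, cl(A) = {x2, x4}, ∂A = {x2}.

Closed sets in (X, τ) are complements of opens:
  closed(X, τ) = {∅, {x1}, {x2}, {x5}, {x1, x2}, {x1, x5}, {x2, x4}, {x2, x5}, {x1, x2, x3}, {x1, x2, x4}, {x1, x2, x5}, {x2, x4, x5}, {x1, x2, x3, x4}, {x1, x2, x3, x5}, {x1, x2, x4, x5}, {x1, x2, x3, x4, x5}}.
int(A) = ⋃ {U ∈ τ : U ⊆ A}. Opens contained in A: ∅, {x4}.
Taking the union of these: int(A) = {x4}.
cl(A) = ⋂ {C closed : A ⊆ C}. Closed sets containing A: {x2, x4}, {x1, x2, x4}, {x2, x4, x5}, {x1, x2, x3, x4}, {x1, x2, x4, x5}, {x1, x2, x3, x4, x5}.
Intersecting these: cl(A) = {x2, x4}.
∂A = cl(A) ∖ int(A) = {x2, x4} ∖ {x4} = {x2}.


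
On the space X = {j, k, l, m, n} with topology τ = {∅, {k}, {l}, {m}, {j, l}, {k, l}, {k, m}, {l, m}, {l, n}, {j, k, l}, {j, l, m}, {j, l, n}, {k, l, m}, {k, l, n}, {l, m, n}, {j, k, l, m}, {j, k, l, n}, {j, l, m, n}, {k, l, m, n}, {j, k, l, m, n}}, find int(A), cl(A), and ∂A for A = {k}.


int(A) = {k}, cl(A) = {k}, ∂A = ∅.

Closed sets in (X, τ) are complements of opens:
  closed(X, τ) = {∅, {j}, {k}, {m}, {n}, {j, k}, {j, m}, {j, n}, {k, m}, {k, n}, {m, n}, {j, k, m}, {j, k, n}, {j, l, n}, {j, m, n}, {k, m, n}, {j, k, l, n}, {j, k, m, n}, {j, l, m, n}, {j, k, l, m, n}}.
int(A) = ⋃ {U ∈ τ : U ⊆ A}. Opens contained in A: ∅, {k}.
Taking the union of these: int(A) = {k}.
cl(A) = ⋂ {C closed : A ⊆ C}. Closed sets containing A: {k}, {j, k}, {k, m}, {k, n}, {j, k, m}, {j, k, n}, {k, m, n}, {j, k, l, n}, {j, k, m, n}, {j, k, l, m, n}.
Intersecting these: cl(A) = {k}.
∂A = cl(A) ∖ int(A) = {k} ∖ {k} = ∅.


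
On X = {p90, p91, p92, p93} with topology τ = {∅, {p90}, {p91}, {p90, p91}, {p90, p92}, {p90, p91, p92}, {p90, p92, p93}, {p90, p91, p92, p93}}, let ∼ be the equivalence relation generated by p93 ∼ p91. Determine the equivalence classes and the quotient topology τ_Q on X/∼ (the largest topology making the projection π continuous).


X/∼ = {[p90], [p91=p93], [p92]}; |τ_Q| = 4.

Equivalence classes: [p90], [p91=p93], [p92].
Quotient map π: X → X/∼ sends p90 ↦ [p90], p91 ↦ [p91=p93], p92 ↦ [p92], p93 ↦ [p91=p93].
For each subset V ⊆ X/∼, compute π^{-1}(V) ⊆ X and check whether π^{-1}(V) ∈ τ. V is open in τ_Q iff π^{-1}(V) ∈ τ.
  V = {}: π^{-1}(V) = ∅ ∈ τ ✓.
  V = {[p90]}: π^{-1}(V) = {p90} ∈ τ ✓.
  V = {[p91=p93]}: π^{-1}(V) = {p91, p93} ∉ τ ✗.
  V = {[p90], [p91=p93]}: π^{-1}(V) = {p90, p91, p93} ∉ τ ✗.
  V = {[p92]}: π^{-1}(V) = {p92} ∉ τ ✗.
  V = {[p90], [p92]}: π^{-1}(V) = {p90, p92} ∈ τ ✓.
  V = {[p91=p93], [p92]}: π^{-1}(V) = {p91, p92, p93} ∉ τ ✗.
  V = {[p90], [p91=p93], [p92]}: π^{-1}(V) = {p90, p91, p92, p93} ∈ τ ✓.
Open sets in the quotient: τ_Q = {{}, {[p90]}, {[p90], [p92]}, {[p90], [p91=p93], [p92]}} (4 elements).


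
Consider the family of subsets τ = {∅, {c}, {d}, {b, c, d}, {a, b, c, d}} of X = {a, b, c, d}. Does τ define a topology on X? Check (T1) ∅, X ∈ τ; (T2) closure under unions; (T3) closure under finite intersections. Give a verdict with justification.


τ is NOT a topology on X.

Axiom (T1): ∅ ∈ τ? Yes; X ∈ τ? Yes.
Axiom (T2/T3): check pairwise unions and intersections of members of τ.
Counterexample for (T2): {c} ∪ {d} = {c, d} ∉ τ. Therefore τ is NOT a topology.
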